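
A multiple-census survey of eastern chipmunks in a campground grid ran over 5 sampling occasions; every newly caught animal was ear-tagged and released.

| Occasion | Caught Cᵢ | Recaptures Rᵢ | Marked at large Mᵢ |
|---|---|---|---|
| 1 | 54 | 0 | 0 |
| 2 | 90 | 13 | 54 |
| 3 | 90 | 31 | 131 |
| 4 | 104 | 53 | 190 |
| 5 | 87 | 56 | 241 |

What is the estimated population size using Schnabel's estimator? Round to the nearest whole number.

N ≈ 375

Σ MᵢCᵢ = 0·54 + 54·90 + 131·90 + 190·104 + 241·87 = 0 + 4860 + 11790 + 19760 + 20967 = 57377
Σ Rᵢ = 0 + 13 + 31 + 53 + 56 = 153
N̂ = 57377 / 153 ≈ 375.0 → 375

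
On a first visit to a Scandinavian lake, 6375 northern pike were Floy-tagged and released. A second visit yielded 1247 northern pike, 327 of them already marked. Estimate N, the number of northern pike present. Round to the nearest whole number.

N ≈ 24,311

N = (6375 × 1247) / 327 = 7949625 / 327 ≈ 24310.8 → 24311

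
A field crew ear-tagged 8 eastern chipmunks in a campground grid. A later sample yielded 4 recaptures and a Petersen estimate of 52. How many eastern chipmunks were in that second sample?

C = 26

From N = M·C/R: C = N·R / M = 52·4 / 8 = 208 / 8 = 26.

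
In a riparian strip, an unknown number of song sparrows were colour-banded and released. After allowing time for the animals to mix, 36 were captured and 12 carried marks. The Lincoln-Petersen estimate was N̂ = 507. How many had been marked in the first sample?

M = 169

From N = M·C/R: M = N·R / C = 507·12 / 36 = 6084 / 36 = 169.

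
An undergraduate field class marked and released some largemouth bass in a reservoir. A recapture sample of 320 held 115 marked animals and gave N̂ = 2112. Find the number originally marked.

From N = M·C/R: M = N·R / C = 2112·115 / 320 = 242880 / 320 = 759.

M = 759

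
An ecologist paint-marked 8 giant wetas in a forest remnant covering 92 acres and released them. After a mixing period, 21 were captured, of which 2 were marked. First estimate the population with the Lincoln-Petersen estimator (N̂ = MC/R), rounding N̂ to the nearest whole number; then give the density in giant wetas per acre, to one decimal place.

N̂ = 8·21/2 = 168/2 = 84
Density = N̂ / area = 84 / 92 ≈ 0.91 → 0.9 per acre

density ≈ 0.9 giant wetas per acre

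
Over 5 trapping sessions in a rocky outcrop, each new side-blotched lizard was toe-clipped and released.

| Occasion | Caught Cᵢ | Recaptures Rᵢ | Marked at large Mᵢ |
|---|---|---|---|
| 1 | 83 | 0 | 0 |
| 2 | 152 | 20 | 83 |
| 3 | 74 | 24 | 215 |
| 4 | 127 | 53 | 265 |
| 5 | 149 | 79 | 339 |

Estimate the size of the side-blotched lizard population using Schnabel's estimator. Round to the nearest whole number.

Σ MᵢCᵢ = 0·83 + 83·152 + 215·74 + 265·127 + 339·149 = 0 + 12616 + 15910 + 33655 + 50511 = 112692
Σ Rᵢ = 0 + 20 + 24 + 53 + 79 = 176
N̂ = 112692 / 176 ≈ 640.3 → 640

N ≈ 640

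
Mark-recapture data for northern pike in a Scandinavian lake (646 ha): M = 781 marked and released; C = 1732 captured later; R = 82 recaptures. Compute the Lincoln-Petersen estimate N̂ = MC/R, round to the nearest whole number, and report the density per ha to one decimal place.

N̂ = 781·1732/82 = 1352692/82 ≈ 16496.2 → 16496
Density = N̂ / area = 16496 / 646 ≈ 25.54 → 25.5 per ha

density ≈ 25.5 northern pike per ha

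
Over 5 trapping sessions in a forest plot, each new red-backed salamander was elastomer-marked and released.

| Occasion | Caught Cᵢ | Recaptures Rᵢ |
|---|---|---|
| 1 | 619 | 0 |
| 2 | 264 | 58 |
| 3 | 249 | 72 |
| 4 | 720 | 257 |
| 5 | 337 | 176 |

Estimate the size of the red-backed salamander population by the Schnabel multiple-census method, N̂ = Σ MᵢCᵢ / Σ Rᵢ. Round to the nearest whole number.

N ≈ 2813

Marked at large before each occasion: Mᵢ = Σⱼ<ᵢ (Cⱼ − Rⱼ) → M1=0, M2=619, M3=825, M4=1002, M5=1465
Σ MᵢCᵢ = 0·619 + 619·264 + 825·249 + 1002·720 + 1465·337 = 0 + 163416 + 205425 + 721440 + 493705 = 1583986
Σ Rᵢ = 0 + 58 + 72 + 257 + 176 = 563
N̂ = 1583986 / 563 ≈ 2813.47 → 2813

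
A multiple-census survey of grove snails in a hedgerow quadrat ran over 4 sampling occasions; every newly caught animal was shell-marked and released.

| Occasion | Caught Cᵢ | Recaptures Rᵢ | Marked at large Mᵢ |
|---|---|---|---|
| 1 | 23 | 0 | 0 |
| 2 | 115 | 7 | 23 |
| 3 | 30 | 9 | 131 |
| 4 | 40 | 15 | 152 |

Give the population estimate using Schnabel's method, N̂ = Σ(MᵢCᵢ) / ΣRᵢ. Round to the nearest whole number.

Σ MᵢCᵢ = 0·23 + 23·115 + 131·30 + 152·40 = 0 + 2645 + 3930 + 6080 = 12655
Σ Rᵢ = 0 + 7 + 9 + 15 = 31
N̂ = 12655 / 31 ≈ 408.2 → 408

N ≈ 408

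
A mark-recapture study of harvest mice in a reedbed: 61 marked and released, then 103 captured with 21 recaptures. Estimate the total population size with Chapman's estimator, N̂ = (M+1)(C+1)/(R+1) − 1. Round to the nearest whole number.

N ≈ 292

N̂ = (61+1)(103+1)/(21+1) − 1 = 62·104/22 − 1
= 6448/22 − 1 ≈ 293.1 − 1 ≈ 292.1 → 292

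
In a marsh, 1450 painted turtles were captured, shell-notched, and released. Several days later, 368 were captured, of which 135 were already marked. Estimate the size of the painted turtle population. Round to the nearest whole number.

N ≈ 3953

Lincoln-Petersen assumes M/N = R/C, so N = M·C / R.
N = (1450 × 368) / 135 = 533600 / 135 ≈ 3952.6 → 3953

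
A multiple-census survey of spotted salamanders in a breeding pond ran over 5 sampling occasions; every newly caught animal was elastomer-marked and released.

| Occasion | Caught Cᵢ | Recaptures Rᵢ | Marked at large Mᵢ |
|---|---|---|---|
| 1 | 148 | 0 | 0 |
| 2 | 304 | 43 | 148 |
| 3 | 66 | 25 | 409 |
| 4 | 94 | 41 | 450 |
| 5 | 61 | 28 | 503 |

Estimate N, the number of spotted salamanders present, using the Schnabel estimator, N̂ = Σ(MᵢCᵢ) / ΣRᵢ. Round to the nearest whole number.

N ≈ 1058

Σ MᵢCᵢ = 0·148 + 148·304 + 409·66 + 450·94 + 503·61 = 0 + 44992 + 26994 + 42300 + 30683 = 144969
Σ Rᵢ = 0 + 43 + 25 + 41 + 28 = 137
N̂ = 144969 / 137 ≈ 1058.2 → 1058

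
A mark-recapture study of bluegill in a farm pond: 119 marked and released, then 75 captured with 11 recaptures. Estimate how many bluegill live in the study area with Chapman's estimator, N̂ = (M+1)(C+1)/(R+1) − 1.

N̂ = (119+1)(75+1)/(11+1) − 1 = 120·76/12 − 1
= 9120/12 − 1 = 760 − 1 = 759

N = 759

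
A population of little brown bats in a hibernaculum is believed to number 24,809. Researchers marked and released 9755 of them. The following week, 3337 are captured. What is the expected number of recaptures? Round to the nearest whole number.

The marked fraction of the population is 9755/24809, so in a sample of 3337 expect C·(M/N) marked.
E[R] = 9755 × 3337 / 24809 = 32552435 / 24809 ≈ 1312.1 → 1312

expected recaptures ≈ 1312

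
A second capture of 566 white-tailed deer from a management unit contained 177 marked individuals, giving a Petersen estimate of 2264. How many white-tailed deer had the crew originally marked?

M = 708

From N = M·C/R: M = N·R / C = 2264·177 / 566 = 400728 / 566 = 708.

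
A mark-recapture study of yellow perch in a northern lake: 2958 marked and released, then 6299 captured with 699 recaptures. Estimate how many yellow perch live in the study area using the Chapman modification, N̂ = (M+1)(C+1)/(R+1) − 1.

N = 26,630

N̂ = (2958+1)(6299+1)/(699+1) − 1 = 2959·6300/700 − 1
= 18641700/700 − 1 = 26631 − 1 = 26630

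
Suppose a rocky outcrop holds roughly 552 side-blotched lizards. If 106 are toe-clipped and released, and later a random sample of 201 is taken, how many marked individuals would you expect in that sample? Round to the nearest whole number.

Expected recaptures E[R] = M·C / N.
E[R] = 106 × 201 / 552 = 21306 / 552 ≈ 38.6 → 39

expected recaptures ≈ 39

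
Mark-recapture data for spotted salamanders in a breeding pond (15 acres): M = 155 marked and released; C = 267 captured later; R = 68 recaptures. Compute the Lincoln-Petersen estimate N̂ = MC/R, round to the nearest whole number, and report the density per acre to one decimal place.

N̂ = 155·267/68 = 41385/68 ≈ 608.6 → 609
Density = N̂ / area = 609 / 15 ≈ 40.60 → 40.6 per acre

density ≈ 40.6 spotted salamanders per acre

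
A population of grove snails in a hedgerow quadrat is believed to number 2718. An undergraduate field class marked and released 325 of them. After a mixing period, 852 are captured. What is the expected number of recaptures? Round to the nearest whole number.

The marked fraction of the population is 325/2718, so in a sample of 852 expect C·(M/N) marked.
E[R] = 325 × 852 / 2718 = 276900 / 2718 ≈ 101.9 → 102

expected recaptures ≈ 102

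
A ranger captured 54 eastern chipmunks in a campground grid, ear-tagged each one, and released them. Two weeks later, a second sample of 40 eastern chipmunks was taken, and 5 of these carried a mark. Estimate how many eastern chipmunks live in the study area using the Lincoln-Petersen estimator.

N = (54 × 40) / 5 = 2160 / 5 = 432

N = 432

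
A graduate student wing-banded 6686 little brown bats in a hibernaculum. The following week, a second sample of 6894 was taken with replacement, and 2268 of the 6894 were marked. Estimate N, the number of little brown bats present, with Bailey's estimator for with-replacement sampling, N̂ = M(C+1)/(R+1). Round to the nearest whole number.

N ≈ 20,317

N̂ = 6686·(6894+1)/(2268+1) = 6686·6895/2269 = 46099970/2269 ≈ 20317.3 → 20317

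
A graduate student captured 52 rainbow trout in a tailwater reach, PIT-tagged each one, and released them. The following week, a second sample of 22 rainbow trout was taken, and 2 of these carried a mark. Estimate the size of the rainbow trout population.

The marked fraction in the recapture sample should equal the marked fraction in the population: 2/22 = 52/N.
N = (52 × 22) / 2 = 1144 / 2 = 572

N = 572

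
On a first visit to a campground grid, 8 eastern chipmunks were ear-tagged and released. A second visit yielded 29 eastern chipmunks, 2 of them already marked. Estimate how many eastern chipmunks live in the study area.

N = 116

If marked individuals mix randomly, R/C ≈ M/N, giving N ≈ M·C/R.
N = (8 × 29) / 2 = 232 / 2 = 116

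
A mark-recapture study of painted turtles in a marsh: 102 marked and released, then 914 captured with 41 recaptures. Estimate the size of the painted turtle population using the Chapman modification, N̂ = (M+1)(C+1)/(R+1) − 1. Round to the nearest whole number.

N̂ = (102+1)(914+1)/(41+1) − 1 = 103·915/42 − 1
= 94245/42 − 1 ≈ 2243.9 − 1 ≈ 2242.9 → 2243

N ≈ 2243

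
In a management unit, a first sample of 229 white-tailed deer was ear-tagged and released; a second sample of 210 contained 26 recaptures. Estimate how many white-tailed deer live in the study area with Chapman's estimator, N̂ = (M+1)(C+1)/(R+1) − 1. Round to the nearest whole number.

N̂ = (229+1)(210+1)/(26+1) − 1 = 230·211/27 − 1
= 48530/27 − 1 ≈ 1797.4 − 1 ≈ 1796.4 → 1796

N ≈ 1796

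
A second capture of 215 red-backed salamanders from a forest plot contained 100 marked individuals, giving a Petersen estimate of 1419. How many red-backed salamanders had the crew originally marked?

From N = M·C/R: M = N·R / C = 1419·100 / 215 = 141900 / 215 = 660.

M = 660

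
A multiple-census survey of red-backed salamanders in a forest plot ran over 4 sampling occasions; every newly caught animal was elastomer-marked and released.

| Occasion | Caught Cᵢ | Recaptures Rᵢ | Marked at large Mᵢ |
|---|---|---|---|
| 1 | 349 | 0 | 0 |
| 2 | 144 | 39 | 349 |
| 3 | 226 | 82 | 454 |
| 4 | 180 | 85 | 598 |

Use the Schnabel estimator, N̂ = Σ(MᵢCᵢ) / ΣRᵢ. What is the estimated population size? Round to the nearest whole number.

N ≈ 1265

Σ MᵢCᵢ = 0·349 + 349·144 + 454·226 + 598·180 = 0 + 50256 + 102604 + 107640 = 260500
Σ Rᵢ = 0 + 39 + 82 + 85 = 206
N̂ = 260500 / 206 ≈ 1264.6 → 1265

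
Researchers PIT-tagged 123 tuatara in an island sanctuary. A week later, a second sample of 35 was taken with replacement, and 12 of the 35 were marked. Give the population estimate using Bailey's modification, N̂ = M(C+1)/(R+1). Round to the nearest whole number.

N̂ = 123·(35+1)/(12+1) = 123·36/13 = 4428/13 ≈ 340.6 → 341

N ≈ 341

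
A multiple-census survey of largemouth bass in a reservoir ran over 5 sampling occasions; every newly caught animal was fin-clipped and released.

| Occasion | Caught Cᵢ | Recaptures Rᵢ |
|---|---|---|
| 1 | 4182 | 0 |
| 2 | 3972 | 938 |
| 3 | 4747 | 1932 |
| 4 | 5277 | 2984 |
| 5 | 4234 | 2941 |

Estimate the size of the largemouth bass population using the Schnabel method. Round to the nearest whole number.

Marked at large before each occasion: Mᵢ = Σⱼ<ᵢ (Cⱼ − Rⱼ) → M1=0, M2=4182, M3=7216, M4=10031, M5=12324
Σ MᵢCᵢ = 0·4182 + 4182·3972 + 7216·4747 + 10031·5277 + 12324·4234 = 0 + 16610904 + 34254352 + 52933587 + 52179816 = 155978659
Σ Rᵢ = 0 + 938 + 1932 + 2984 + 2941 = 8795
N̂ = 155978659 / 8795 ≈ 17734.9 → 17735

N ≈ 17,735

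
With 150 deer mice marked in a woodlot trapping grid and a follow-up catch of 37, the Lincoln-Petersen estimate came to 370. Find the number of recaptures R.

From N = M·C/R: R = M·C / N = 150·37 / 370 = 5550 / 370 = 15.

R = 15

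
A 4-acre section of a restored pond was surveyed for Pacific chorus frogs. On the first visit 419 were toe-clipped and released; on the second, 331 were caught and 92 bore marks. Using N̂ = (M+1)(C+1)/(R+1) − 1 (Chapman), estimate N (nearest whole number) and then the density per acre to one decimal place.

N̂ = 420·332/93 − 1 = 139440/93 − 1 ≈ 1498.4 → 1498
Density = N̂ / area = 1498 / 4 ≈ 374.50 → 374.5 per acre

density ≈ 374.5 Pacific chorus frogs per acre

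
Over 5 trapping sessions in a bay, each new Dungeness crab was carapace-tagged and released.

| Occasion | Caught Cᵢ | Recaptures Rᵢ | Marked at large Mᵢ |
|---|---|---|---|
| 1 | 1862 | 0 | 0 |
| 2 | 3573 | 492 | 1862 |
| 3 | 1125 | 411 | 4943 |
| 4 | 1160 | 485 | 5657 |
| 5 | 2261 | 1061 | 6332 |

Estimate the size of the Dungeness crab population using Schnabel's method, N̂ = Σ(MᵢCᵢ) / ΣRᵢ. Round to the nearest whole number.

N ≈ 13,513

Σ MᵢCᵢ = 0·1862 + 1862·3573 + 4943·1125 + 5657·1160 + 6332·2261 = 0 + 6652926 + 5560875 + 6562120 + 14316652 = 33092573
Σ Rᵢ = 0 + 492 + 411 + 485 + 1061 = 2449
N̂ = 33092573 / 2449 ≈ 13512.7 → 13513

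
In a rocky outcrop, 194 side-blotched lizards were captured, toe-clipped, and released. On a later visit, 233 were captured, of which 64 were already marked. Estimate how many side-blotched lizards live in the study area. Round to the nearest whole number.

If marked individuals mix randomly, R/C ≈ M/N, giving N ≈ M·C/R.
N = (194 × 233) / 64 = 45202 / 64 ≈ 706.3 → 706

N ≈ 706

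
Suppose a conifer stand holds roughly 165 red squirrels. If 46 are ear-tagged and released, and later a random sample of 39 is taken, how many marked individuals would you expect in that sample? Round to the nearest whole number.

The marked fraction of the population is 46/165, so in a sample of 39 expect C·(M/N) marked.
E[R] = 46 × 39 / 165 = 1794 / 165 ≈ 10.9 → 11

expected recaptures ≈ 11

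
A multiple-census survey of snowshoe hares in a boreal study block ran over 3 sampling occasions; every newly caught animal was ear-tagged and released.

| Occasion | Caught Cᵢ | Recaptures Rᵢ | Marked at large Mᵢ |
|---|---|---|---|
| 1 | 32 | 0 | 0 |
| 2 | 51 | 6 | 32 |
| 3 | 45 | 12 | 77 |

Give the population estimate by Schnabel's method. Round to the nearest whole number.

Σ MᵢCᵢ = 0·32 + 32·51 + 77·45 = 0 + 1632 + 3465 = 5097
Σ Rᵢ = 0 + 6 + 12 = 18
N̂ = 5097 / 18 ≈ 283.2 → 283

N ≈ 283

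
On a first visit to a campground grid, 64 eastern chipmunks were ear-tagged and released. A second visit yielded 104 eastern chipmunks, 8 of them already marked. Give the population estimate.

N = (64 × 104) / 8 = 6656 / 8 = 832

N = 832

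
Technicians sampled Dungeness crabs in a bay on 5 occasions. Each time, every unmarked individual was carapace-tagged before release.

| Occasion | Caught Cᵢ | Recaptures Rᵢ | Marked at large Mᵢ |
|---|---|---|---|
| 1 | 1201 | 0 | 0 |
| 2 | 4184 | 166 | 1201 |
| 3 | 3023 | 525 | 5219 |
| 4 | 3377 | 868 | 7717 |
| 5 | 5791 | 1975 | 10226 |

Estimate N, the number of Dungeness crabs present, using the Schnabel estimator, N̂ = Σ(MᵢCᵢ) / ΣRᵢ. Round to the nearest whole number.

N ≈ 30,017

Σ MᵢCᵢ = 0·1201 + 1201·4184 + 5219·3023 + 7717·3377 + 10226·5791 = 0 + 5024984 + 15777037 + 26060309 + 59218766 = 106081096
Σ Rᵢ = 0 + 166 + 525 + 868 + 1975 = 3534
N̂ = 106081096 / 3534 ≈ 30017.3 → 30017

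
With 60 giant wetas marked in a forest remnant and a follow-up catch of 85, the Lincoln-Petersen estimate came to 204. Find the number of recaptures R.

R = 25

From N = M·C/R: R = M·C / N = 60·85 / 204 = 5100 / 204 = 25.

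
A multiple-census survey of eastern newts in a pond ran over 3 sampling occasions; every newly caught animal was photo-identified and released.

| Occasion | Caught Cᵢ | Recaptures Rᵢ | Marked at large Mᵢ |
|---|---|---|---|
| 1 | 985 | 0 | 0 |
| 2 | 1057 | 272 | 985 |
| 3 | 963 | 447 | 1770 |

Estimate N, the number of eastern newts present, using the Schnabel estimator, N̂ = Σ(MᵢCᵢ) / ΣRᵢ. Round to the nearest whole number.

Σ MᵢCᵢ = 0·985 + 985·1057 + 1770·963 = 0 + 1041145 + 1704510 = 2745655
Σ Rᵢ = 0 + 272 + 447 = 719
N̂ = 2745655 / 719 ≈ 3818.7 → 3819

N ≈ 3819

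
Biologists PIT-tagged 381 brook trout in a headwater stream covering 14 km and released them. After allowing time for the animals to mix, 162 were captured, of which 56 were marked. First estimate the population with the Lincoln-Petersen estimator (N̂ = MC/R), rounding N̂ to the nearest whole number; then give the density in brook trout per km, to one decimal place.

density ≈ 78.7 brook trout per km

N̂ = 381·162/56 = 61722/56 ≈ 1102.2 → 1102
Density = N̂ / area = 1102 / 14 ≈ 78.71 → 78.7 per km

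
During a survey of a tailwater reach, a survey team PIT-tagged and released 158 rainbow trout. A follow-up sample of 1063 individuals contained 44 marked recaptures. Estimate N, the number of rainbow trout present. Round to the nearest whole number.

N = (158 × 1063) / 44 = 167954 / 44 ≈ 3817.1 → 3817

N ≈ 3817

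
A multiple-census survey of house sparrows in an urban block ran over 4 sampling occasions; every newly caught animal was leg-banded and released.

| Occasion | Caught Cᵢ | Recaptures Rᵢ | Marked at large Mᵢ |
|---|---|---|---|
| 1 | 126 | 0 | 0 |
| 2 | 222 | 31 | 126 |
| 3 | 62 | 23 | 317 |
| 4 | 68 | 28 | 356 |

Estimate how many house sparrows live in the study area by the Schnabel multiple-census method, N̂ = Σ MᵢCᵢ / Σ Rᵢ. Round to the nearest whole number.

Σ MᵢCᵢ = 0·126 + 126·222 + 317·62 + 356·68 = 0 + 27972 + 19654 + 24208 = 71834
Σ Rᵢ = 0 + 31 + 23 + 28 = 82
N̂ = 71834 / 82 ≈ 876.0 → 876

N ≈ 876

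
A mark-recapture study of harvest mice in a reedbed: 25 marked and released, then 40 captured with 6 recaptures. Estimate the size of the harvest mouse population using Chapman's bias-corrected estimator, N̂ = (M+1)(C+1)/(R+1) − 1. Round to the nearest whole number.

N̂ = (25+1)(40+1)/(6+1) − 1 = 26·41/7 − 1
= 1066/7 − 1 ≈ 152.3 − 1 ≈ 151.3 → 151

N ≈ 151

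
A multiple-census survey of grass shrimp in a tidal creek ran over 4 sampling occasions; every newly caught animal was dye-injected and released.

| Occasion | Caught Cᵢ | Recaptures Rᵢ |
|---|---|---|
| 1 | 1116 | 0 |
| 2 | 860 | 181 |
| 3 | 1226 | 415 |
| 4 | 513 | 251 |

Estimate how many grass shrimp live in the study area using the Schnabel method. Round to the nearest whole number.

Marked at large before each occasion: Mᵢ = Σⱼ<ᵢ (Cⱼ − Rⱼ) → M1=0, M2=1116, M3=1795, M4=2606
Σ MᵢCᵢ = 0·1116 + 1116·860 + 1795·1226 + 2606·513 = 0 + 959760 + 2200670 + 1336878 = 4497308
Σ Rᵢ = 0 + 181 + 415 + 251 = 847
N̂ = 4497308 / 847 ≈ 5309.7 → 5310

N ≈ 5310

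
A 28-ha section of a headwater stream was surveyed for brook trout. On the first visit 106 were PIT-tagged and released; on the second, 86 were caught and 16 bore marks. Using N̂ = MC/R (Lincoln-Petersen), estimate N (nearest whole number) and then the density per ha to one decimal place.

density ≈ 20.4 brook trout per ha

N̂ = 106·86/16 = 9116/16 ≈ 569.8 → 570
Density = N̂ / area = 570 / 28 ≈ 20.36 → 20.4 per ha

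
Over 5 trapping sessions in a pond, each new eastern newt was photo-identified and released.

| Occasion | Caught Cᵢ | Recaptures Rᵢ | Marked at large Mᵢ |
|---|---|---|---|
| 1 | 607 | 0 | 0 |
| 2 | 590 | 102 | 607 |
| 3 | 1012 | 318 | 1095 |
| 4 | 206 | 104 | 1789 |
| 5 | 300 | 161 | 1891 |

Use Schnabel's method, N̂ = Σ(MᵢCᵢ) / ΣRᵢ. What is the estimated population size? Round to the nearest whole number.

N ≈ 3507

Σ MᵢCᵢ = 0·607 + 607·590 + 1095·1012 + 1789·206 + 1891·300 = 0 + 358130 + 1108140 + 368534 + 567300 = 2402104
Σ Rᵢ = 0 + 102 + 318 + 104 + 161 = 685
N̂ = 2402104 / 685 ≈ 3506.7 → 3507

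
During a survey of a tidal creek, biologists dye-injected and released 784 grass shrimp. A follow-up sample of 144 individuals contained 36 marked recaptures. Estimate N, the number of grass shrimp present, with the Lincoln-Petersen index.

N = 3136

Lincoln-Petersen assumes M/N = R/C, so N = M·C / R.
N = (784 × 144) / 36 = 112896 / 36 = 3136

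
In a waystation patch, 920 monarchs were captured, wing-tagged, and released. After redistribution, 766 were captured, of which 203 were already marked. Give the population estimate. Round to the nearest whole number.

N = (920 × 766) / 203 = 704720 / 203 ≈ 3471.5 → 3472

N ≈ 3472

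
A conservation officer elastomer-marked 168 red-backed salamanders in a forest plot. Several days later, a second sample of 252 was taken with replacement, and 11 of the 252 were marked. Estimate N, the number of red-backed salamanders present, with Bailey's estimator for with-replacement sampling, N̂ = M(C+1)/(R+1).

N = 3542

N̂ = 168·(252+1)/(11+1) = 168·253/12 = 42504/12 = 3542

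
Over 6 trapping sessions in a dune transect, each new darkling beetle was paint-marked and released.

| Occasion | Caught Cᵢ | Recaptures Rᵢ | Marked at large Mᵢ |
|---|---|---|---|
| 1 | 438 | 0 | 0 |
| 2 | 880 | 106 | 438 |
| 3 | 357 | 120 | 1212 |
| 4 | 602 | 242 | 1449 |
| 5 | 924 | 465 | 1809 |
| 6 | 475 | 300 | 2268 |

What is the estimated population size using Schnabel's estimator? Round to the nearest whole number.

Σ MᵢCᵢ = 0·438 + 438·880 + 1212·357 + 1449·602 + 1809·924 + 2268·475 = 0 + 385440 + 432684 + 872298 + 1671516 + 1077300 = 4439238
Σ Rᵢ = 0 + 106 + 120 + 242 + 465 + 300 = 1233
N̂ = 4439238 / 1233 ≈ 3600.4 → 3600

N ≈ 3600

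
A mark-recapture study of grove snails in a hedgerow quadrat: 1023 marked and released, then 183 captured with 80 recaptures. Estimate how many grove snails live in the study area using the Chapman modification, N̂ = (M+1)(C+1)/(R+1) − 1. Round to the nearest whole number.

N̂ = (1023+1)(183+1)/(80+1) − 1 = 1024·184/81 − 1
= 188416/81 − 1 ≈ 2326.1 − 1 ≈ 2325.1 → 2325

N ≈ 2325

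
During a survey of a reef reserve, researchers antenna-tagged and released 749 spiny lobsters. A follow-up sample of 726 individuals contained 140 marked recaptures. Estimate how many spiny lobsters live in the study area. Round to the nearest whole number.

N ≈ 3884

N = (749 × 726) / 140 = 543774 / 140 ≈ 3884.1 → 3884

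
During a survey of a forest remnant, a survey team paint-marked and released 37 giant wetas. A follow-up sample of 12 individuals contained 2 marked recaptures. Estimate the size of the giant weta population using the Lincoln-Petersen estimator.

N = (37 × 12) / 2 = 444 / 2 = 222

N = 222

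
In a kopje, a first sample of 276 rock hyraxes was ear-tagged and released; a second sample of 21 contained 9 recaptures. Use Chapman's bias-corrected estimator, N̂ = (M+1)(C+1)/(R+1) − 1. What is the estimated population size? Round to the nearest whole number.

N̂ = (276+1)(21+1)/(9+1) − 1 = 277·22/10 − 1
= 6094/10 − 1 ≈ 609.4 − 1 ≈ 608.4 → 608

N ≈ 608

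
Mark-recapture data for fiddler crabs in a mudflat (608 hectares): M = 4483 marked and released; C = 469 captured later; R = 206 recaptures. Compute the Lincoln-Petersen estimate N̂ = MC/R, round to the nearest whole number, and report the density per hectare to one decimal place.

N̂ = 4483·469/206 = 2102527/206 ≈ 10206.4 → 10206
Density = N̂ / area = 10206 / 608 ≈ 16.79 → 16.8 per hectare

density ≈ 16.8 fiddler crabs per hectare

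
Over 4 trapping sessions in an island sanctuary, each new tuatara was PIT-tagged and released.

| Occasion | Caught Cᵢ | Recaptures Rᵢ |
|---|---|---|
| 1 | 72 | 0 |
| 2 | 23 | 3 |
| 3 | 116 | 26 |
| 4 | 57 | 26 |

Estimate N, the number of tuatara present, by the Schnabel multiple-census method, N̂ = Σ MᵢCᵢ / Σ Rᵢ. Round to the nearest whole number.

Marked at large before each occasion: Mᵢ = Σⱼ<ᵢ (Cⱼ − Rⱼ) → M1=0, M2=72, M3=92, M4=182
Σ MᵢCᵢ = 0·72 + 72·23 + 92·116 + 182·57 = 0 + 1656 + 10672 + 10374 = 22702
Σ Rᵢ = 0 + 3 + 26 + 26 = 55
N̂ = 22702 / 55 ≈ 412.8 → 413

N ≈ 413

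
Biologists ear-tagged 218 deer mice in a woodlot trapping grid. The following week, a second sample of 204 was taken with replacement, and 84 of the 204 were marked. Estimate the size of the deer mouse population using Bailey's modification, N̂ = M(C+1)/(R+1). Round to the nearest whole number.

N ≈ 526

N̂ = 218·(204+1)/(84+1) = 218·205/85 = 44690/85 ≈ 525.8 → 526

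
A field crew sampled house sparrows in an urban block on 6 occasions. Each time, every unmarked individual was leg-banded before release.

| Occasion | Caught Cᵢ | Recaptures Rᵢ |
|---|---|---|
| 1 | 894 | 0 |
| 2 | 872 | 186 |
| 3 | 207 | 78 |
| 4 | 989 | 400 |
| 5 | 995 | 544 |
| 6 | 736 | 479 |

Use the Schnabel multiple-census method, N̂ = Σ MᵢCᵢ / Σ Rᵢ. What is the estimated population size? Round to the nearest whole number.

N ≈ 4213

Marked at large before each occasion: Mᵢ = Σⱼ<ᵢ (Cⱼ − Rⱼ) → M1=0, M2=894, M3=1580, M4=1709, M5=2298, M6=2749
Σ MᵢCᵢ = 0·894 + 894·872 + 1580·207 + 1709·989 + 2298·995 + 2749·736 = 0 + 779568 + 327060 + 1690201 + 2286510 + 2023264 = 7106603
Σ Rᵢ = 0 + 186 + 78 + 400 + 544 + 479 = 1687
N̂ = 7106603 / 1687 ≈ 4212.6 → 4213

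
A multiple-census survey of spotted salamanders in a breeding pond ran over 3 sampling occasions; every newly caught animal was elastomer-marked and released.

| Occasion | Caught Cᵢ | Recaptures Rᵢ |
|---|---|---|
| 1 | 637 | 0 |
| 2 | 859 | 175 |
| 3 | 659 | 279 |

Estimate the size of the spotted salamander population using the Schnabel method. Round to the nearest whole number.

Marked at large before each occasion: Mᵢ = Σⱼ<ᵢ (Cⱼ − Rⱼ) → M1=0, M2=637, M3=1321
Σ MᵢCᵢ = 0·637 + 637·859 + 1321·659 = 0 + 547183 + 870539 = 1417722
Σ Rᵢ = 0 + 175 + 279 = 454
N̂ = 1417722 / 454 ≈ 3122.7 → 3123

N ≈ 3123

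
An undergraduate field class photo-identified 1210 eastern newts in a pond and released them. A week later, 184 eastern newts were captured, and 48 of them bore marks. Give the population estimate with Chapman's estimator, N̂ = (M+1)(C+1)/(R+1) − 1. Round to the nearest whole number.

N̂ = (1210+1)(184+1)/(48+1) − 1 = 1211·185/49 − 1
= 224035/49 − 1 ≈ 4572.1 − 1 ≈ 4571.1 → 4571

N ≈ 4571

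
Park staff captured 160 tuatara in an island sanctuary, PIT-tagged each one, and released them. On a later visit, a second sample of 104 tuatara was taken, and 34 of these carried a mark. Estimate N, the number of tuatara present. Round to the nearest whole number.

N = (160 × 104) / 34 = 16640 / 34 ≈ 489.4 → 489

N ≈ 489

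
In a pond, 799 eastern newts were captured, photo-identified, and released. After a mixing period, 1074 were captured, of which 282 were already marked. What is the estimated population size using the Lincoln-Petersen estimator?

If marked individuals mix randomly, R/C ≈ M/N, giving N ≈ M·C/R.
N = (799 × 1074) / 282 = 858126 / 282 = 3043

N = 3043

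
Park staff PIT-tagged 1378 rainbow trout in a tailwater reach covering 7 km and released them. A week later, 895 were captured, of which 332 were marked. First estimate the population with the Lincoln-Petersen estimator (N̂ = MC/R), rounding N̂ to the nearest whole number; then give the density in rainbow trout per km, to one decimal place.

density ≈ 530.7 rainbow trout per km

N̂ = 1378·895/332 = 1233310/332 ≈ 3714.8 → 3715
Density = N̂ / area = 3715 / 7 ≈ 530.71 → 530.7 per km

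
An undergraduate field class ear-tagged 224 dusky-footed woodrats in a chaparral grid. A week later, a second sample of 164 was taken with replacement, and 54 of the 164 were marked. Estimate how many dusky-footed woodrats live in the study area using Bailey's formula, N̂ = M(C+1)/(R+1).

N = 672

N̂ = 224·(164+1)/(54+1) = 224·165/55 = 36960/55 = 672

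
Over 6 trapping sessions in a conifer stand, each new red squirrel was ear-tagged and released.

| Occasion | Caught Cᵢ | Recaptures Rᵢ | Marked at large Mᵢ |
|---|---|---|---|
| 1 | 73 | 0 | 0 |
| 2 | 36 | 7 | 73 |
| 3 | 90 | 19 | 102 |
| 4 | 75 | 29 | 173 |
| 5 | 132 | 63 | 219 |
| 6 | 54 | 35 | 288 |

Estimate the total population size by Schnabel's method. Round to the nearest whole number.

Σ MᵢCᵢ = 0·73 + 73·36 + 102·90 + 173·75 + 219·132 + 288·54 = 0 + 2628 + 9180 + 12975 + 28908 + 15552 = 69243
Σ Rᵢ = 0 + 7 + 19 + 29 + 63 + 35 = 153
N̂ = 69243 / 153 ≈ 452.6 → 453

N ≈ 453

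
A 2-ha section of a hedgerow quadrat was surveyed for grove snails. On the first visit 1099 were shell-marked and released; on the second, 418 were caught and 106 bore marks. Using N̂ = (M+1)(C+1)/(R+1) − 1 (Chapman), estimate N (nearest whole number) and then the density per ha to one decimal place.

density ≈ 2153.0 grove snails per ha

N̂ = 1100·419/107 − 1 = 460900/107 − 1 ≈ 4306.48 → 4306
Density = N̂ / area = 4306 / 2 = 2153.0 per ha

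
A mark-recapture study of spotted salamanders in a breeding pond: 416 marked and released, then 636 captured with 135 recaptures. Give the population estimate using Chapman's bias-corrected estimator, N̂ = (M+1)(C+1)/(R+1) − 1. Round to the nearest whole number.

N ≈ 1952

N̂ = (416+1)(636+1)/(135+1) − 1 = 417·637/136 − 1
= 265629/136 − 1 ≈ 1953.2 − 1 ≈ 1952.2 → 1952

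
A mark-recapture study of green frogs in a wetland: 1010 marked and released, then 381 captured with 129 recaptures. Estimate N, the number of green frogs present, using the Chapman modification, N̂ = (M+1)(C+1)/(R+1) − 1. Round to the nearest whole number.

N ≈ 2970

N̂ = (1010+1)(381+1)/(129+1) − 1 = 1011·382/130 − 1
= 386202/130 − 1 ≈ 2970.8 − 1 ≈ 2969.8 → 2970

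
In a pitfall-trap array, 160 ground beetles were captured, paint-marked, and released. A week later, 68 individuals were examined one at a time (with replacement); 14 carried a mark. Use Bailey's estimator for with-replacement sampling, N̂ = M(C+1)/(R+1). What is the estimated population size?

N = 736

N̂ = 160·(68+1)/(14+1) = 160·69/15 = 11040/15 = 736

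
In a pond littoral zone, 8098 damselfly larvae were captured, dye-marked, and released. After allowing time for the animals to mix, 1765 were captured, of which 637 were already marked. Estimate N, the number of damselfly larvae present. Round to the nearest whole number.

N = (8098 × 1765) / 637 = 14292970 / 637 ≈ 22437.9 → 22438

N ≈ 22,438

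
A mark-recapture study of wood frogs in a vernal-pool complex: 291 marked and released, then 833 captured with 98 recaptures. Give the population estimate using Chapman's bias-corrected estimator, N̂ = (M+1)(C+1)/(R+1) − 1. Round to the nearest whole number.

N̂ = (291+1)(833+1)/(98+1) − 1 = 292·834/99 − 1
= 243528/99 − 1 ≈ 2459.9 − 1 ≈ 2458.9 → 2459

N ≈ 2459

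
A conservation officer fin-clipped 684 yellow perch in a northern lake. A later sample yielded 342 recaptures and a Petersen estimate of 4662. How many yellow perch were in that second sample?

C = 2331

From N = M·C/R: C = N·R / M = 4662·342 / 684 = 1594404 / 684 = 2331.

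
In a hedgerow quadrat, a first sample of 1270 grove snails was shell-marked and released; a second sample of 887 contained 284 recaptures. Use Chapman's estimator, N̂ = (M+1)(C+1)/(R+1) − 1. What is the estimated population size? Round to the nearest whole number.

N̂ = (1270+1)(887+1)/(284+1) − 1 = 1271·888/285 − 1
= 1128648/285 − 1 ≈ 3960.2 − 1 ≈ 3959.2 → 3959

N ≈ 3959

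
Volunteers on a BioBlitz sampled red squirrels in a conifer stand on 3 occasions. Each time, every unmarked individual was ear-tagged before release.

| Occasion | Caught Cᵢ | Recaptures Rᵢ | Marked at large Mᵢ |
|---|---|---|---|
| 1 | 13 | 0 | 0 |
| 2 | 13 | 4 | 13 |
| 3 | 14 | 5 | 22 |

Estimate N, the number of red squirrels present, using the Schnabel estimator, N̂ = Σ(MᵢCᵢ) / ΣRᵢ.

Σ MᵢCᵢ = 0·13 + 13·13 + 22·14 = 0 + 169 + 308 = 477
Σ Rᵢ = 0 + 4 + 5 = 9
N̂ = 477 / 9 = 53

N = 53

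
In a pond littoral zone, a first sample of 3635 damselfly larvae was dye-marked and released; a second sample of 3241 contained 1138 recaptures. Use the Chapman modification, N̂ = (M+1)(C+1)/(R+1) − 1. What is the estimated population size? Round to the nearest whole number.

N ≈ 10,348

N̂ = (3635+1)(3241+1)/(1138+1) − 1 = 3636·3242/1139 − 1
= 11787912/1139 − 1 ≈ 10349.4 − 1 ≈ 10348.4 → 10348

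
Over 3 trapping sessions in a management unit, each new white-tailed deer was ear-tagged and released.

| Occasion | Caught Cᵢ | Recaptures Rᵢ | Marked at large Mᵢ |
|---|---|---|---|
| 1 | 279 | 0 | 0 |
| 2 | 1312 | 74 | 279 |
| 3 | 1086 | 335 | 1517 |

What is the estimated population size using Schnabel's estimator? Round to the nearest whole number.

N ≈ 4923

Σ MᵢCᵢ = 0·279 + 279·1312 + 1517·1086 = 0 + 366048 + 1647462 = 2013510
Σ Rᵢ = 0 + 74 + 335 = 409
N̂ = 2013510 / 409 ≈ 4923.0 → 4923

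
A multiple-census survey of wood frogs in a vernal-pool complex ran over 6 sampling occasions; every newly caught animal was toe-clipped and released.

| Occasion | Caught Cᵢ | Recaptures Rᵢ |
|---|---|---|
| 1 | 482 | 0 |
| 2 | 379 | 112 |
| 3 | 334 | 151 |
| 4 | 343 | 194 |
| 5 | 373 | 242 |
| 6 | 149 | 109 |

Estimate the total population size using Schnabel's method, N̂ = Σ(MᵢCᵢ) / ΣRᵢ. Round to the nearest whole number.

Marked at large before each occasion: Mᵢ = Σⱼ<ᵢ (Cⱼ − Rⱼ) → M1=0, M2=482, M3=749, M4=932, M5=1081, M6=1212
Σ MᵢCᵢ = 0·482 + 482·379 + 749·334 + 932·343 + 1081·373 + 1212·149 = 0 + 182678 + 250166 + 319676 + 403213 + 180588 = 1336321
Σ Rᵢ = 0 + 112 + 151 + 194 + 242 + 109 = 808
N̂ = 1336321 / 808 ≈ 1653.9 → 1654

N ≈ 1654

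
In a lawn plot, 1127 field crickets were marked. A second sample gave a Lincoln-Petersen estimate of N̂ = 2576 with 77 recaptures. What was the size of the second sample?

From N = M·C/R: C = N·R / M = 2576·77 / 1127 = 198352 / 1127 = 176.

C = 176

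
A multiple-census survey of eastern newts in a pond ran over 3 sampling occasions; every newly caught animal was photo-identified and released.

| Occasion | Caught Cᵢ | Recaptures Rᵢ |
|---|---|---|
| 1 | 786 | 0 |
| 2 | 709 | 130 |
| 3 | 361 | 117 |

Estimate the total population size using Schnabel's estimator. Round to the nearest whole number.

Marked at large before each occasion: Mᵢ = Σⱼ<ᵢ (Cⱼ − Rⱼ) → M1=0, M2=786, M3=1365
Σ MᵢCᵢ = 0·786 + 786·709 + 1365·361 = 0 + 557274 + 492765 = 1050039
Σ Rᵢ = 0 + 130 + 117 = 247
N̂ = 1050039 / 247 ≈ 4251.2 → 4251

N ≈ 4251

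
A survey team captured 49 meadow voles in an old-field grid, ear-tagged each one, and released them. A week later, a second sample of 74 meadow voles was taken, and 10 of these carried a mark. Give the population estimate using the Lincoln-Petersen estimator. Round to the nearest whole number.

If marked individuals mix randomly, R/C ≈ M/N, giving N ≈ M·C/R.
N = (49 × 74) / 10 = 3626 / 10 ≈ 362.6 → 363

N ≈ 363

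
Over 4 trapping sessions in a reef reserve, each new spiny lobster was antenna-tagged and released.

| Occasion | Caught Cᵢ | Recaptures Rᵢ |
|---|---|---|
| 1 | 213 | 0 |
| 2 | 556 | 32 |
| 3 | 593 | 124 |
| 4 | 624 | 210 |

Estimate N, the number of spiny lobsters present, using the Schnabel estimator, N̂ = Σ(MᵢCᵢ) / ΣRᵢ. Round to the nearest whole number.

Marked at large before each occasion: Mᵢ = Σⱼ<ᵢ (Cⱼ − Rⱼ) → M1=0, M2=213, M3=737, M4=1206
Σ MᵢCᵢ = 0·213 + 213·556 + 737·593 + 1206·624 = 0 + 118428 + 437041 + 752544 = 1308013
Σ Rᵢ = 0 + 32 + 124 + 210 = 366
N̂ = 1308013 / 366 ≈ 3573.8 → 3574

N ≈ 3574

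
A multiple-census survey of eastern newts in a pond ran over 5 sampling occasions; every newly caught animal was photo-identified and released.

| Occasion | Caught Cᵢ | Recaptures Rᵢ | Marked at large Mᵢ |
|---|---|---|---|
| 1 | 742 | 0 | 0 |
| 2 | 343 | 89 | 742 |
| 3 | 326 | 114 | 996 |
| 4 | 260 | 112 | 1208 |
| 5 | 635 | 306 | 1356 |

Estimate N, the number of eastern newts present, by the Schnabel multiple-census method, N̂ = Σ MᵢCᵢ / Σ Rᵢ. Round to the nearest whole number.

Σ MᵢCᵢ = 0·742 + 742·343 + 996·326 + 1208·260 + 1356·635 = 0 + 254506 + 324696 + 314080 + 861060 = 1754342
Σ Rᵢ = 0 + 89 + 114 + 112 + 306 = 621
N̂ = 1754342 / 621 ≈ 2825.0 → 2825

N ≈ 2825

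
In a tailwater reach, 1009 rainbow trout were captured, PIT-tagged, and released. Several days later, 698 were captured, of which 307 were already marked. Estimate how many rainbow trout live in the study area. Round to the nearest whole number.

N = (1009 × 698) / 307 = 704282 / 307 ≈ 2294.1 → 2294

N ≈ 2294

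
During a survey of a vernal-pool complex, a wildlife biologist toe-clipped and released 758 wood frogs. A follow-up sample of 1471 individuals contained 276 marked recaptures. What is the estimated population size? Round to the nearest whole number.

N ≈ 4040

If marked individuals mix randomly, R/C ≈ M/N, giving N ≈ M·C/R.
N = (758 × 1471) / 276 = 1115018 / 276 ≈ 4039.9 → 4040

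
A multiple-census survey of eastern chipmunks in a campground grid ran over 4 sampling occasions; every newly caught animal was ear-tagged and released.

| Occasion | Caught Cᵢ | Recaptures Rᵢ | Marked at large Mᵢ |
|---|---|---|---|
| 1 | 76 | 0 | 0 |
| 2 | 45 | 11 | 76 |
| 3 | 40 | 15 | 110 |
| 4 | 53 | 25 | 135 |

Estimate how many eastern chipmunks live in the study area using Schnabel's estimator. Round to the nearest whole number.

Σ MᵢCᵢ = 0·76 + 76·45 + 110·40 + 135·53 = 0 + 3420 + 4400 + 7155 = 14975
Σ Rᵢ = 0 + 11 + 15 + 25 = 51
N̂ = 14975 / 51 ≈ 293.6 → 294

N ≈ 294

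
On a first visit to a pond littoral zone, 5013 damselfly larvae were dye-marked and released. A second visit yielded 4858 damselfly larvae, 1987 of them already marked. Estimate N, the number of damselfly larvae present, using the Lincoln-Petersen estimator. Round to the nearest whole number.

N ≈ 12,256

N = (5013 × 4858) / 1987 = 24353154 / 1987 ≈ 12256.2 → 12256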